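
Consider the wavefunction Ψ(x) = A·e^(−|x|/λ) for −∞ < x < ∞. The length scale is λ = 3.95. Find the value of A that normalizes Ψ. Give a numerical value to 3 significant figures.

A ≈ 0.503

The normalization condition is ∫|Ψ|² dx = 1 from −∞ to ∞.
With Ψ = A·e^(−|x|/λ), the integral evaluates to A²·[λ].
So A² = (λ)^(−1).
Plugging in λ = 3.95 yields A = 0.5032.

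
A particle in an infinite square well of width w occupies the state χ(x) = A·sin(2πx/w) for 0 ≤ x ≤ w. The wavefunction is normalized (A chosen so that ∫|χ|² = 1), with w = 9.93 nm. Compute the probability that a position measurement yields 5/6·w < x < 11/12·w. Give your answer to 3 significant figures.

P ≈ 0.0833

|χ|² is the probability density, so P = ∫_{5/6·w}^{11/12·w} |χ|² dx.
The normalization integral ∫|χ|²dx over the whole domain equals w/2·A², and A² cancels in the ratio.
In terms of u = x/w (A² and the length scale cancel between numerator and denominator), P = [∫_{5/6}^{11/12} sin(2·π·u)^2 du] / [∫_{0}^{1} sin(2·π·u)^2 du].
Using ∫ sin(2·π·u)^2 du = u/2 - sin(4·π·u)/(8·π), the numerator is 1/24 and the denominator is 1/2.
The result is P = 1/12.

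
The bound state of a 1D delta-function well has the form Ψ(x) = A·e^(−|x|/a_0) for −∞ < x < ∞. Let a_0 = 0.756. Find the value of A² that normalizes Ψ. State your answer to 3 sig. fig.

Normalization requires ∫|Ψ|² dx = 1, integrated from −∞ to ∞.
Using ∫₀^∞ xⁿ e^(−αx) dx = n!/αⁿ⁺¹, the integral (without the A² prefactor) comes out to a_0.
So A² = (a_0)^(−1).
Plugging in a_0 = 0.756 yields A = 1.150.

A^2 ≈ 1.32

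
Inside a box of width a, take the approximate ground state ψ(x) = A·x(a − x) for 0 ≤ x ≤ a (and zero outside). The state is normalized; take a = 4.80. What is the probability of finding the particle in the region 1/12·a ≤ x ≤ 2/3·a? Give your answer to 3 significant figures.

P ≈ 0.785

|ψ|² is the probability density, so P = ∫_{1/12·a}^{2/3·a} |ψ|² dx.
Since A² = 1/(a^5/30), this is the region integral divided by the full normalization integral.
Let u = x/a; then A² and the length scale cancel, so P = ∫_{1/12}^{2/3} u^2·(1 - u)^2 du ÷ ∫_{0}^{1} u^2·(1 - u)^2 du.
Using ∫ u^2·(1 - u)^2 du = u^3·(6·u^2 - 15·u + 10)/30, the numerator is ≈ 0.026168 and the denominator is 1/30.
Taking the ratio, P = 0.7850.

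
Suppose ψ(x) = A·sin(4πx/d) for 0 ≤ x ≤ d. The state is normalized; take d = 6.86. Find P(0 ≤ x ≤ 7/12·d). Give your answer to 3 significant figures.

P = ∫_{0}^{7/12·d} |ψ(x)|² dx.
Since A² = 1/(d/2), this is the region integral divided by the full normalization integral.
In terms of u = x/d (A² and the length scale cancel between numerator and denominator), P = [∫_{0}^{7/12} sin(4·π·u)^2 du] / [∫_{0}^{1} sin(4·π·u)^2 du].
Using ∫ sin(4·π·u)^2 du = u/2 - sin(4·π·u)·cos(4·π·u)/(8·π), the numerator is -√(3)/(32·π) + 7/24 and the denominator is 1/2.
The result is P = -√(3)/(16·π) + 7/12.

P ≈ 0.549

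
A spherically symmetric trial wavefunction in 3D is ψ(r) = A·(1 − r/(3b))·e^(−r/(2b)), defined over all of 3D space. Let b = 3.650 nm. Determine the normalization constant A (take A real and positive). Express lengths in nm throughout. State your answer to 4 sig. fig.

Require ∫ |ψ|² 4πr² dr = 1 over the whole domain.
In 3D with spherical symmetry the volume element is 4πr² dr.
∫|ψ|² 4πr² dr = A²·(8·π·b^3/3).
Hence A² = 1/[8·π·b^3/3].
Plugging in b = 3.650 yields A = 0.049545.

A ≈ 0.04955 nm^(-3/2)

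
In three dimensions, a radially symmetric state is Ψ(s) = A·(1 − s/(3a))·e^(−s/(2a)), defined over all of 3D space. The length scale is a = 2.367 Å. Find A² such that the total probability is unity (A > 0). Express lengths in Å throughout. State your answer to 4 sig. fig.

Require ∫ |Ψ|² 4πs² ds = 1 over the whole domain.
The angular integral contributes 4π, leaving ∫₀^∞ s²|Ψ|² ds.
With ∫₀^∞ s^4 e^(−αs) ds = 4!/α^5, carrying out the integral gives A² · 8·π·a^3/3.
Hence A² = 1/[8·π·a^3/3].
Substituting a = 2.367 gives A² = 0.0090009, so A = 0.094873.

A^2 ≈ 0.009001 Å^(-3)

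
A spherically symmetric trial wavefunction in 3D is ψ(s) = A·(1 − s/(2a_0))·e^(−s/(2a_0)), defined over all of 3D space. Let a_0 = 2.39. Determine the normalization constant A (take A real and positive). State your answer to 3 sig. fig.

A ≈ 0.0540

We need A² ∫|f|² 4πs² ds = 1, taking the integral from 0 to ∞.
The angular integral contributes 4π, leaving ∫₀^∞ s²|ψ|² ds.
With ψ = A·(1 − s/(2a_0))·e^(−s/(2a_0)), the integral evaluates to A²·[8·π·a_0^3].
With a_0 = 2.39: A² = 0.002915 and A = 0.05399.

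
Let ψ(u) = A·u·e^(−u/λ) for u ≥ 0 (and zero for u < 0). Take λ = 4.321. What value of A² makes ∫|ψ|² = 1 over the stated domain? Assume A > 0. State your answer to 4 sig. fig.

The normalization condition is ∫|ψ|² du = 1 from 0 to ∞.
Carrying out the integral gives A² · λ^3/4.
With λ = 4.321: A² = 0.049580 and A = 0.22267.

A^2 ≈ 0.04958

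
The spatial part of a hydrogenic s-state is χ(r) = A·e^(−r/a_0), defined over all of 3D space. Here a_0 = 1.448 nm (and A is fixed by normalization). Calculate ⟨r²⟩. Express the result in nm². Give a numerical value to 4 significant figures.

⟨r^2⟩ ≈ 6.290 nm^2

The expectation value is the |χ|²-weighted average of r^2: ∫ r^2|χ|² 4πr² dr.
The ratio of the moment integral to the normalization integral gives ⟨r²⟩ = 3·a_0^2.
Putting a_0 = 1.448 gives 6.2901.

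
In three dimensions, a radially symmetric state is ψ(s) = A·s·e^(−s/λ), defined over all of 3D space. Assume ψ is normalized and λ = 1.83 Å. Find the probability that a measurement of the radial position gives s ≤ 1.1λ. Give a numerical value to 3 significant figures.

P = ∫ |ψ|² 4πs² ds over s ≤ 1.1λ.
Normalization gives A² = 1/(3·π·λ^5).
Let u = s/λ; then A², 4π and the length scale all cancel, so P = ∫_{0}^{1.1} u^4·e^(-2·u) du ÷ ∫_{0}^{∞} u^4·e^(-2·u) du.
An antiderivative of u^4·e^(-2·u) is -(u^4/2 + u^3 + 3·u^2/2 + 3·u/2 + 3/4)·e^(-2·u); evaluating from 0 to 1.1 gives ≈ 0.054372, while the full integral is 3/4.
The region integral divided by the full integral gives P = 0.07250.

P ≈ 0.0725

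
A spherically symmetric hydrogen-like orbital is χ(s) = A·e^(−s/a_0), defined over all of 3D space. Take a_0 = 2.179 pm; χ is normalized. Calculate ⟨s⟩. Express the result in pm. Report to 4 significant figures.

The expectation value is the |χ|²-weighted average of s: ∫ s|χ|² 4πs² ds.
Recall ∫₀^∞ s^m e^(−s/β) ds = m!·β^(m+1), evaluating both integrals, ⟨s⟩ = 3·a_0/2.
Putting a_0 = 2.179 gives 3.2685.

⟨s⟩ ≈ 3.269 pm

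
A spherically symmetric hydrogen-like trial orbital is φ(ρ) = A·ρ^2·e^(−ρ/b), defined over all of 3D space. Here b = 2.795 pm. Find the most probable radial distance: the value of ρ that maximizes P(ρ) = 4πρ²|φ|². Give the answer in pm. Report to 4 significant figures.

Set d/dρ [P(ρ) = 4πρ²|φ|²] = 0 and solve for ρ > 0.
Solving yields ρ = 3·b.
With b = 2.795, the most probable radial distance is 8.3850 pm.

ρ ≈ 8.385 pm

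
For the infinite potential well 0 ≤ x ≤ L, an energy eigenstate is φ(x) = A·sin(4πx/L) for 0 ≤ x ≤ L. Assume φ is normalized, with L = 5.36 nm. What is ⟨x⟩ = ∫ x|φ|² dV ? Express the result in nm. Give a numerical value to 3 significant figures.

The expectation value is the |φ|²-weighted average of x: ∫ x|φ|² dx.
With ∫₀^L sin²(nπx/L) dx = L/2, evaluating both integrals, ⟨x⟩ = L/2.
Putting L = 5.36 gives 2.680.

⟨x⟩ ≈ 2.68 nm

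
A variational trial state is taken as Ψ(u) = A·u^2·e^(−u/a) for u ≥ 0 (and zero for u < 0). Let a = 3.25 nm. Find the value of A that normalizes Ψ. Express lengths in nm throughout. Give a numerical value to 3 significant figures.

A ≈ 0.0606 nm^(-5/2)

The normalization condition is ∫|Ψ|² du = 1 from 0 to ∞.
Using ∫₀^∞ uⁿ e^(−αu) du = n!/αⁿ⁺¹, the integral (without the A² prefactor) comes out to 3·a^5/4.
Hence A² = 1/[3·a^5/4].
Substituting a = 3.25 gives A² = 0.003677, so A = 0.06064.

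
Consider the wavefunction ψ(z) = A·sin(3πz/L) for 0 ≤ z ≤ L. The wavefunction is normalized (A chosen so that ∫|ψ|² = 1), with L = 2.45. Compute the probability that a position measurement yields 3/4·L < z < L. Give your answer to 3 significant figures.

P ≈ 0.303

The probability is P = ∫ |ψ|² dz over [3/4·L, L].
Since A² = 1/(L/2), this is the region integral divided by the full normalization integral.
Let u = z/L; then A² and the length scale cancel, so P = ∫_{3/4}^{1} sin(3·π·u)^2 du ÷ ∫_{0}^{1} sin(3·π·u)^2 du.
With ∫ sin(3·π·u)^2 du = u/2 - sin(6·π·u)/(12·π) + C, the region integral is 1/(12·π) + 1/8 and the full one is 1/2.
The result is P = (2 + 3·π)/(12·π).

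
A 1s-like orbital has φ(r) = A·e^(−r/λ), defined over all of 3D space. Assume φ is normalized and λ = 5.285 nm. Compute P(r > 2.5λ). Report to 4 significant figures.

P ≈ 0.1247

With dV = 4πr²dr, the probability is ∫|φ|² dV over r > 2.5λ.
Normalization gives A² = 1/(π·λ^3).
Let u = r/λ; then A², 4π and the length scale all cancel, so P = ∫_{2.5}^{∞} u^2·e^(-2·u) du ÷ ∫_{0}^{∞} u^2·e^(-2·u) du.
Using ∫ u^2·e^(-2·u) du = -(2·u^2 + 2·u + 1)·e^(-2·u)/4, the numerator is 37·e^(-5)/8 and the denominator is 1/4.
This evaluates to P = 0.12465.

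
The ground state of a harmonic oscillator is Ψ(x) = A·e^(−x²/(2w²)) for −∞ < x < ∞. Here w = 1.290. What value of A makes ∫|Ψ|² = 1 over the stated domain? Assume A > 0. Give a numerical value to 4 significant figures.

A ≈ 0.6613

Normalization requires ∫|Ψ|² dx = 1, integrated from −∞ to ∞.
Using the Gaussian integral ∫_{−∞}^{∞} e^(−αx²) dx = √(π/α), ∫|Ψ|² dx = A²·(√(π)·w).
Setting this equal to 1 gives A² = 1/(√(π)·w).
Plugging in w = 1.290 yields A = 0.66133.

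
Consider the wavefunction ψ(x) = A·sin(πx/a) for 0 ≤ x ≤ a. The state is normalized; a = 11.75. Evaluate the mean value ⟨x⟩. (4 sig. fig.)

The expectation value is the |ψ|²-weighted average of x: ∫ x|ψ|² dx.
Using sin²θ = (1 − cos 2θ)/2, since the A² factors cancel between numerator and denominator, ⟨x⟩ = a/2.
Putting a = 11.75 gives 5.8750.

⟨x⟩ ≈ 5.875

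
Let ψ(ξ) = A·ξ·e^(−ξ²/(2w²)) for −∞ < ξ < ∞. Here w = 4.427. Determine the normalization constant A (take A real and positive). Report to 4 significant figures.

Require ∫ |ψ|² dξ = 1 over the whole domain.
With ψ = A·ξ·e^(−ξ²/(2w²)), the integral evaluates to A²·[√(π)·w^3/2].
Setting this equal to 1 gives A² = 1/(√(π)·w^3/2).
Plugging in w = 4.427 yields A = 0.11404.

A ≈ 0.1140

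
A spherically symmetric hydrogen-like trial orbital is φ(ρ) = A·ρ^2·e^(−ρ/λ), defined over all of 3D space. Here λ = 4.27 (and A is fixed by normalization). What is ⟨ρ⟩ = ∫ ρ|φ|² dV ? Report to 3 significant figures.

⟨ρ⟩ = ∫ ρ |φ|² 4πρ² dρ over the full domain.
Recall ∫₀^∞ ρ^m e^(−ρ/β) dρ = m!·β^(m+1), the ratio of the moment integral to the normalization integral gives ⟨ρ⟩ = 7·λ/2.
Putting λ = 4.27 gives 14.95.

⟨ρ⟩ ≈ 14.9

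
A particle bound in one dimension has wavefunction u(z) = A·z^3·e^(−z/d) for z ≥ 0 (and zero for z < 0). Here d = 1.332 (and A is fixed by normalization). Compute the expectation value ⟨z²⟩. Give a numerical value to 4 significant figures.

⟨z²⟩ = ∫ z^2 |u|² dz over the full domain.
With ∫₀^∞ z^8 e^(−αz) dz = 8!/α^9, since the A² factors cancel between numerator and denominator, ⟨z²⟩ = 14·d^2.
With d = 1.332, ⟨z^2⟩ = 24.839.

⟨z^2⟩ ≈ 24.84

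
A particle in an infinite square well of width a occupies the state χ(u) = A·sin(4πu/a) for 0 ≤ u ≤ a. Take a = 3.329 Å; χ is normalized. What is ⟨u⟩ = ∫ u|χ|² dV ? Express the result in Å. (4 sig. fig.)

⟨u⟩ = ∫ u |χ|² du over the full domain.
The ratio of the moment integral to the normalization integral gives ⟨u⟩ = a/2.
Putting a = 3.329 gives 1.6645.

⟨u⟩ ≈ 1.665 Å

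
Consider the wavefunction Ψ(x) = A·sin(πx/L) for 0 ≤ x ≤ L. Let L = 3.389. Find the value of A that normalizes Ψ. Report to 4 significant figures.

A ≈ 0.7682

Require ∫ |Ψ|² dx = 1 over the whole domain.
With ∫₀^L sin²(nπx/L) dx = L/2, carrying out the integral gives A² · L/2.
Hence A² = 1/[L/2].
Substituting L = 3.389 gives A² = 0.59014, so A = 0.76821.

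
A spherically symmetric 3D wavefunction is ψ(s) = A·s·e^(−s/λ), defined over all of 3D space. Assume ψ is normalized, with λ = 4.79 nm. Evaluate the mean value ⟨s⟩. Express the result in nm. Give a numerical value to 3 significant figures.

By definition ⟨s⟩ = ∫ s |ψ(s)|² 4πs² ds.
The ratio of the moment integral to the normalization integral gives ⟨s⟩ = 5·λ/2.
Putting λ = 4.79 gives 11.98.

⟨s⟩ ≈ 12.0 nm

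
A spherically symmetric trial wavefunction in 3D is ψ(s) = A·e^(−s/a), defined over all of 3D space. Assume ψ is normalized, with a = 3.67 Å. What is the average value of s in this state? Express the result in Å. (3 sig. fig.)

⟨s⟩ ≈ 5.51 Å

By definition ⟨s⟩ = ∫ s |ψ(s)|² 4πs² ds.
Evaluating both integrals, ⟨s⟩ = 3·a/2.
With a = 3.67, ⟨s⟩ = 5.505.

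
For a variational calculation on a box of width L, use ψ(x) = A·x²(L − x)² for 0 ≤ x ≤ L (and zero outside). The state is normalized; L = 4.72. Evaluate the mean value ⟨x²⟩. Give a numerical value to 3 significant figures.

The expectation value is the |ψ|²-weighted average of x^2: ∫ x^2|ψ|² dx.
Expanding the polynomial and integrating term by term, evaluating both integrals, ⟨x²⟩ = 3·L^2/11.
Putting L = 4.72 gives 6.076.

⟨x^2⟩ ≈ 6.08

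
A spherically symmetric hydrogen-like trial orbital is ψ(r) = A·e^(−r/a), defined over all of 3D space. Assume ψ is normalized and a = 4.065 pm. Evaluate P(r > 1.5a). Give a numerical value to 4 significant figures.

P ≈ 0.4232

Integrate the radial probability density 4πr²|ψ|² over r > 1.5a.
The full normalization integral is A²·[π·a^3] = 1, fixing A².
Substituting u = r/a, A², 4π and the length scale all cancel in the ratio: P = ∫_{1.5}^{∞} u^2·e^(-2·u) du / ∫_{0}^{∞} u^2·e^(-2·u) du.
Using ∫ u^2·e^(-2·u) du = -(2·u^2 + 2·u + 1)·e^(-2·u)/4, the numerator is 17·e^(-3)/8 and the denominator is 1/4.
The region integral divided by the full integral gives P = 0.42319.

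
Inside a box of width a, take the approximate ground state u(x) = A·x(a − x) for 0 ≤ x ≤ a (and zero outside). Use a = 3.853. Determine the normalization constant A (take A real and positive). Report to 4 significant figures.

We need A² ∫|f|² dx = 1, taking the integral from 0 to a.
The integral (without the A² prefactor) comes out to a^5/30.
Hence A² = 1/[a^5/30].
Substituting a = 3.853 gives A² = 0.035329, so A = 0.18796.

A ≈ 0.1880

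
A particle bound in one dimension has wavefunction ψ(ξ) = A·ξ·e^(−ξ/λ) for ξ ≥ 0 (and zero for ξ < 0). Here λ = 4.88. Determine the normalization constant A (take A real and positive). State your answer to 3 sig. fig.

A ≈ 0.186

Require ∫ |ψ|² dξ = 1 over the whole domain.
With ∫₀^∞ ξ^2 e^(−αξ) dξ = 2!/α^3, the integral (without the A² prefactor) comes out to λ^3/4.
Hence A² = 1/[λ^3/4].
Plugging in λ = 4.88 yields A = 0.1855.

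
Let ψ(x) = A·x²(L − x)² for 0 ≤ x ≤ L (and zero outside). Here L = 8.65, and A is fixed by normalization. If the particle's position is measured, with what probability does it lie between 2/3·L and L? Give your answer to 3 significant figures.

|ψ|² is the probability density, so P = ∫_{2/3·L}^{L} |ψ|² dx.
The normalization integral ∫|ψ|²dx over the whole domain equals L^9/630·A², and A² cancels in the ratio.
In terms of u = x/L (A² and the length scale cancel between numerator and denominator), P = [∫_{2/3}^{1} u^4·(1 - u)^4 du] / [∫_{0}^{1} u^4·(1 - u)^4 du].
Using ∫ u^4·(1 - u)^4 du = u^5·(70·u^4 - 315·u^3 + 540·u^2 - 420·u + 126)/630, the numerator is ≈ 0.00022991 and the denominator is 1/630.
Taking the ratio, P = 0.1448.

P ≈ 0.145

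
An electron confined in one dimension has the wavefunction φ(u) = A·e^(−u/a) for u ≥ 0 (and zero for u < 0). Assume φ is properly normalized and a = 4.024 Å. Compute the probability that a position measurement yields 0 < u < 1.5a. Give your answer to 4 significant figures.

P ≈ 0.9502

The probability is P = ∫ |φ|² du over [0, 1.5a].
The normalization integral ∫|φ|²du over the whole domain equals a/2·A², and A² cancels in the ratio.
In terms of t = u/a (A² and the length scale cancel between numerator and denominator), P = [∫_{0}^{1.5} e^(-2·t) dt] / [∫_{0}^{∞} e^(-2·t) dt].
With ∫ e^(-2·t) dt = -e^(-2·t)/2 + C, the region integral is 1/2 - e^(-3)/2 and the full one is 1/2.
Evaluating gives P = 0.95021.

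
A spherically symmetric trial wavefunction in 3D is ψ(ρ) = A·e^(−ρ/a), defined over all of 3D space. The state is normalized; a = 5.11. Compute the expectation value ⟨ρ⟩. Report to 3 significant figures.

⟨ρ⟩ ≈ 7.67

By definition ⟨ρ⟩ = ∫ ρ |ψ(ρ)|² 4πρ² dρ.
Recall ∫₀^∞ ρ^m e^(−ρ/β) dρ = m!·β^(m+1), since the A² factors cancel between numerator and denominator, ⟨ρ⟩ = 3·a/2.
Putting a = 5.11 gives 7.665.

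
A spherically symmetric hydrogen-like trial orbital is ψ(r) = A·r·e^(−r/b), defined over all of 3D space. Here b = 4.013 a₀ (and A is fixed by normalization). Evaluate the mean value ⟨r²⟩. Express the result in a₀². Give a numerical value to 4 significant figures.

⟨r^2⟩ ≈ 120.8 a₀^2

⟨r²⟩ = ∫ r^2 |ψ|² 4πr² dr over the full domain.
The ratio of the moment integral to the normalization integral gives ⟨r²⟩ = 15·b^2/2.
Putting b = 4.013 gives 120.78.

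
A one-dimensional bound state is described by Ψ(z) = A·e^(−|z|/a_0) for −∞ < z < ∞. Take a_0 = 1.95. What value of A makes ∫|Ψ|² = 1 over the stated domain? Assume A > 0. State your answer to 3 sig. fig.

A ≈ 0.716

The normalization condition is ∫|Ψ|² dz = 1 from −∞ to ∞.
With ∫₀^∞ z^0 e^(−αz) dz = 0!/α^1, the integral (without the A² prefactor) comes out to a_0.
Hence A² = 1/[a_0].
Plugging in a_0 = 1.95 yields A = 0.7161.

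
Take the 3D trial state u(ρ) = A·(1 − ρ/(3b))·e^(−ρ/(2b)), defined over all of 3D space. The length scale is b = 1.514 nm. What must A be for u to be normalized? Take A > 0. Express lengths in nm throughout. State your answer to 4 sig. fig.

A ≈ 0.1855 nm^(-3/2)

The normalization condition is ∫|u|² 4πρ² dρ = 1 from 0 to ∞.
In 3D with spherical symmetry the volume element is 4πρ² dρ.
With ∫₀^∞ ρ^4 e^(−αρ) dρ = 4!/α^5, ∫|u|² 4πρ² dρ = A²·(8·π·b^3/3).
Hence A² = 1/[8·π·b^3/3].
Substituting b = 1.514 gives A² = 0.034396, so A = 0.18546.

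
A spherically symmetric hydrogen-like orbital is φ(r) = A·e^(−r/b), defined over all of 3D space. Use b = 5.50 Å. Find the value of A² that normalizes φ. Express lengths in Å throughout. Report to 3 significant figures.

Normalization requires ∫|φ|² 4πr² dr = 1, integrated from 0 to ∞.
In 3D with spherical symmetry the volume element is 4πr² dr.
Carrying out the integral gives A² · π·b^3.
Setting this equal to 1 gives A² = 1/(π·b^3).
Substituting b = 5.50 gives A² = 0.001913, so A = 0.04374.

A^2 ≈ 0.00191 Å^(-3)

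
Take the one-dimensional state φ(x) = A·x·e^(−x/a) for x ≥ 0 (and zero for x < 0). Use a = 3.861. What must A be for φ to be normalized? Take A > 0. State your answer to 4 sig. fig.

Require ∫ |φ|² dx = 1 over the whole domain.
Recall ∫₀^∞ x^m e^(−x/β) dx = m!·β^(m+1), ∫|φ|² dx = A²·(a^3/4).
Substituting a = 3.861 gives A² = 0.069496, so A = 0.26362.

A ≈ 0.2636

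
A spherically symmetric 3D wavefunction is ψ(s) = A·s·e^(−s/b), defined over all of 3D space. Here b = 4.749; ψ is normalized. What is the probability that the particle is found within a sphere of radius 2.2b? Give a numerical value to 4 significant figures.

Integrate the radial probability density 4πs²|ψ|² over s ≤ 2.2b.
The full normalization integral is A²·[3·π·b^5] = 1, fixing A².
In terms of u = s/b (A², 4π and the length scale all cancel between numerator and denominator), P = [∫_{0}^{2.2} u^4·e^(-2·u) du] / [∫_{0}^{∞} u^4·e^(-2·u) du].
With ∫ u^4·e^(-2·u) du = -(u^4/2 + u^3 + 3·u^2/2 + 3·u/2 + 3/4)·e^(-2·u) + C, the region integral is ≈ 0.336612 and the full one is 3/4.
This evaluates to P = 0.44882.

P ≈ 0.4488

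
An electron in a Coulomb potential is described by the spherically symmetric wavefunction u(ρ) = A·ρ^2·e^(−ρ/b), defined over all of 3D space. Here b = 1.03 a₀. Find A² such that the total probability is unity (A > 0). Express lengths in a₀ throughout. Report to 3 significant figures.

Require ∫ |u|² 4πρ² dρ = 1 over the whole domain.
With ∫₀^∞ ρ^6 e^(−αρ) dρ = 6!/α^7, with u = A·ρ^2·e^(−ρ/b), the integral evaluates to A²·[45·π·b^7/2].
Setting this equal to 1 gives A² = 1/(45·π·b^7/2).
Plugging in b = 1.03 yields A = 0.1073.

A^2 ≈ 0.0115 a₀^(-7)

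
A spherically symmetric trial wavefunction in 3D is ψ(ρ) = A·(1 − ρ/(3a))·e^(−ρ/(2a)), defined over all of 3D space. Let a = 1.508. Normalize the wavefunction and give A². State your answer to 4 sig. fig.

The normalization condition is ∫|ψ|² 4πρ² dρ = 1 from 0 to ∞.
(Spherical symmetry: dV = 4πρ² dρ.)
The integral (without the A² prefactor) comes out to 8·π·a^3/3.
Hence A² = 1/[8·π·a^3/3].
Substituting a = 1.508 gives A² = 0.034808, so A = 0.18657.

A^2 ≈ 0.03481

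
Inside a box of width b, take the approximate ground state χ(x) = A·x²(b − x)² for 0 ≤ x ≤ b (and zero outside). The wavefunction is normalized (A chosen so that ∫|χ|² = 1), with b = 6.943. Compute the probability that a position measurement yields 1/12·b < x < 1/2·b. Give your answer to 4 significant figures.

P ≈ 0.4996

The probability is P = ∫ |χ|² dx over [1/12·b, 1/2·b].
With A² fixed by ∫|χ|² = 1, i.e. A² = (b^9/630)^(−1), substitute and integrate.
Let u = x/b; then A² and the length scale cancel, so P = ∫_{1/12}^{1/2} u^4·(1 - u)^4 du ÷ ∫_{0}^{1} u^4·(1 - u)^4 du.
Using ∫ u^4·(1 - u)^4 du = u^5·(70·u^4 - 315·u^3 + 540·u^2 - 420·u + 126)/630, the numerator is ≈ 0.000793048 and the denominator is 1/630.
The result is P = 0.49962.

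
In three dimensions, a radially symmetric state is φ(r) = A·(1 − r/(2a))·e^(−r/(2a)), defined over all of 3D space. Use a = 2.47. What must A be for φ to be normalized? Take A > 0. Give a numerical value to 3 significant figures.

Require ∫ |φ|² 4πr² dr = 1 over the whole domain.
The angular integral contributes 4π, leaving ∫₀^∞ r²|φ|² dr.
The integral (without the A² prefactor) comes out to 8·π·a^3.
Hence A² = 1/[8·π·a^3].
Plugging in a = 2.47 yields A = 0.05138.

A ≈ 0.0514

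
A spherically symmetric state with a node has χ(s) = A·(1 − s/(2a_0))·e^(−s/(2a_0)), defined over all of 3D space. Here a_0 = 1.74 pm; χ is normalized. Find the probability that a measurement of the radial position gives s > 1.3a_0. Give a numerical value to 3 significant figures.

With dV = 4πs²ds, the probability is ∫|χ|² dV over s > 1.3a_0.
The full normalization integral is A²·[8·π·a_0^3] = 1, fixing A².
Let u = s/a_0; then A², 4π and the length scale all cancel, so P = ∫_{1.3}^{∞} u^2·(1 - u/2)^2·e^(-u) du ÷ ∫_{0}^{∞} u^2·(1 - u/2)^2·e^(-u) du.
An antiderivative of u^2·(1 - u/2)^2·e^(-u) is -(u^4/4 + u^2 + 2·u + 2)·e^(-u); evaluating from 1.3 to ∞ gives ≈ 1.9088, while the full integral is 2.
This evaluates to P = 0.9544.

P ≈ 0.954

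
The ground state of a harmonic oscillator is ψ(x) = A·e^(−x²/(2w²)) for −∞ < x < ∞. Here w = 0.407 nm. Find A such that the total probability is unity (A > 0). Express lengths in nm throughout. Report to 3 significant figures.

Normalization requires ∫|ψ|² dx = 1, integrated from −∞ to ∞.
With ψ = A·e^(−x²/(2w²)), the integral evaluates to A²·[√(π)·w].
Substituting w = 0.407 gives A² = 1.386, so A = 1.177.

A ≈ 1.18 nm^(-1/2)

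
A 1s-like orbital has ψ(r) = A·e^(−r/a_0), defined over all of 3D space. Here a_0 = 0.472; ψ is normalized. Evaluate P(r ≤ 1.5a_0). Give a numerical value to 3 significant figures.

P ≈ 0.577

P = ∫ |ψ|² 4πr² dr over r ≤ 1.5a_0.
The full normalization integral is A²·[π·a_0^3] = 1, fixing A².
In terms of u = r/a_0 (A², 4π and the length scale all cancel between numerator and denominator), P = [∫_{0}^{1.5} u^2·e^(-2·u) du] / [∫_{0}^{∞} u^2·e^(-2·u) du].
An antiderivative of u^2·e^(-2·u) is -(2·u^2 + 2·u + 1)·e^(-2·u)/4; evaluating from 0 to 1.5 gives 1/4 - 17·e^(-3)/8, while the full integral is 1/4.
The region integral divided by the full integral gives P = 0.5768.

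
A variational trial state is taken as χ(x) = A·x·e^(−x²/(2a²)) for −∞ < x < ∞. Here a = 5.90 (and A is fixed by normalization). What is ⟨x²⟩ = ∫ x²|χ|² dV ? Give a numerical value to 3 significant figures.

By definition ⟨x²⟩ = ∫ x^2 |χ(x)|² dx.
Using the Gaussian integral ∫_{−∞}^{∞} e^(−αx²) dx = √(π/α), since the A² factors cancel between numerator and denominator, ⟨x²⟩ = 3·a^2/2.
With a = 5.90, ⟨x^2⟩ = 52.22.

⟨x^2⟩ ≈ 52.2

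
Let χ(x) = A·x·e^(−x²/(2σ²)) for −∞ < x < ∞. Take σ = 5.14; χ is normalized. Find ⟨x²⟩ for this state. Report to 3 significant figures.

⟨x^2⟩ ≈ 39.6

The expectation value is the |χ|²-weighted average of x^2: ∫ x^2|χ|² dx.
Since the A² factors cancel between numerator and denominator, ⟨x²⟩ = 3·σ^2/2.
Putting σ = 5.14 gives 39.63.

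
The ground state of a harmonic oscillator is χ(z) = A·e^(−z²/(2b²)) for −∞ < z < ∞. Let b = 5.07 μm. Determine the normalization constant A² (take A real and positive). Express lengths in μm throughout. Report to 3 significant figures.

A^2 ≈ 0.111 μm^(-1)

We need A² ∫|f|² dz = 1, taking the integral from −∞ to ∞.
Differentiating ∫e^(−αz²) dz = √(π/α) under α to get the higher moments, with χ = A·e^(−z²/(2b²)), the integral evaluates to A²·[√(π)·b].
Plugging in b = 5.07 yields A = 0.3336.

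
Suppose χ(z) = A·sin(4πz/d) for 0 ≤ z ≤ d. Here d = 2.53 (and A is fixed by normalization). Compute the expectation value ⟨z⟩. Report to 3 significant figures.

⟨z⟩ ≈ 1.27

The expectation value is the |χ|²-weighted average of z: ∫ z|χ|² dz.
With ∫₀^d sin²(nπz/d) dz = d/2, since the A² factors cancel between numerator and denominator, ⟨z⟩ = d/2.
Putting d = 2.53 gives 1.265.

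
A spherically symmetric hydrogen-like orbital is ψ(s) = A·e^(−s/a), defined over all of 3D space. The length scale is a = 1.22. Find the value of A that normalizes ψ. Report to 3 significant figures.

The normalization condition is ∫|ψ|² 4πs² ds = 1 from 0 to ∞.
Carrying out the integral gives A² · π·a^3.
Hence A² = 1/[π·a^3].
Plugging in a = 1.22 yields A = 0.4187.

A ≈ 0.419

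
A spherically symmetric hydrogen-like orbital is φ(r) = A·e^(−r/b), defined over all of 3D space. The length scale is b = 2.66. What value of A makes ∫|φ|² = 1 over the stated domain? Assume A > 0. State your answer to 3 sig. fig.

Require ∫ |φ|² 4πr² dr = 1 over the whole domain.
In 3D with spherical symmetry the volume element is 4πr² dr.
Using ∫₀^∞ rⁿ e^(−αr) dr = n!/αⁿ⁺¹, carrying out the integral gives A² · π·b^3.
So A² = (π·b^3)^(−1).
Substituting b = 2.66 gives A² = 0.01691, so A = 0.1300.

A ≈ 0.130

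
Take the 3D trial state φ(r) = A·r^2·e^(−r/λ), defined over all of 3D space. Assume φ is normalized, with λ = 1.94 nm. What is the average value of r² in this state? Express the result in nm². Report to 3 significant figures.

⟨r²⟩ = ∫ r^2 |φ|² 4πr² dr over the full domain.
Using ∫₀^∞ rⁿ e^(−αr) dr = n!/αⁿ⁺¹, since the A² factors cancel between numerator and denominator, ⟨r²⟩ = 14·λ^2.
With λ = 1.94, ⟨r^2⟩ = 52.69.

⟨r^2⟩ ≈ 52.7 nm^2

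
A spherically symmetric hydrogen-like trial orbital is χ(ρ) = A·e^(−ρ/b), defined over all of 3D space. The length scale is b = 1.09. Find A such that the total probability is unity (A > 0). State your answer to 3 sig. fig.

A ≈ 0.496

Normalization requires ∫|χ|² 4πρ² dρ = 1, integrated from 0 to ∞.
The angular integral contributes 4π, leaving ∫₀^∞ ρ²|χ|² dρ.
With χ = A·e^(−ρ/b), the integral evaluates to A²·[π·b^3].
So A² = (π·b^3)^(−1).
Substituting b = 1.09 gives A² = 0.2458, so A = 0.4958.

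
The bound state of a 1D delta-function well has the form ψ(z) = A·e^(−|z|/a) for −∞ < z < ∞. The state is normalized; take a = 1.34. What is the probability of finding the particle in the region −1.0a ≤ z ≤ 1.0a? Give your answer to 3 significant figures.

P = ∫_{−1.0a}^{1.0a} |ψ(z)|² dz.
With A² fixed by ∫|ψ|² = 1, i.e. A² = (a)^(−1), substitute and integrate.
Both integrals are even about z = 0, so only the z ≥ 0 halves are needed (the factors of 2 cancel). Let u = z/a; then A² and the length scale cancel, so P = ∫_{0}^{1.0} e^(-2·u) du ÷ ∫_{0}^{∞} e^(-2·u) du.
Using ∫ e^(-2·u) du = -e^(-2·u)/2, the numerator is 1/2 - e^(-2)/2 and the denominator is 1/2.
Evaluating gives P = 0.8647.

P ≈ 0.865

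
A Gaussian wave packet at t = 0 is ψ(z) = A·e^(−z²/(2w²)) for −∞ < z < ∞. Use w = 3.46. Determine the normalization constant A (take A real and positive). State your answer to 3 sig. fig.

A ≈ 0.404

We need A² ∫|f|² dz = 1, taking the integral from −∞ to ∞.
Differentiating ∫e^(−αz²) dz = √(π/α) under α to get the higher moments, ∫|ψ|² dz = A²·(√(π)·w).
Hence A² = 1/[√(π)·w].
Substituting w = 3.46 gives A² = 0.1631, so A = 0.4038.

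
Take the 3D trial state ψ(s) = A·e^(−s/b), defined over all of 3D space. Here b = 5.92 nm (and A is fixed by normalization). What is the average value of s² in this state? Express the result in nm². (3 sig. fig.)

⟨s²⟩ = ∫ s^2 |ψ|² 4πs² ds over the full domain.
Recall ∫₀^∞ s^m e^(−s/β) ds = m!·β^(m+1), since the A² factors cancel between numerator and denominator, ⟨s²⟩ = 3·b^2.
With b = 5.92, ⟨s^2⟩ = 105.1.

⟨s^2⟩ ≈ 105 nm^2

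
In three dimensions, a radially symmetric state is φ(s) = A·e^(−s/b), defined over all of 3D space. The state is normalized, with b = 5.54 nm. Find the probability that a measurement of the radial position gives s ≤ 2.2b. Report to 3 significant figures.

P ≈ 0.815

With dV = 4πs²ds, the probability is ∫|φ|² dV over s ≤ 2.2b.
The full normalization integral is A²·[π·b^3] = 1, fixing A².
Let u = s/b; then A², 4π and the length scale all cancel, so P = ∫_{0}^{2.2} u^2·e^(-2·u) du ÷ ∫_{0}^{∞} u^2·e^(-2·u) du.
With ∫ u^2·e^(-2·u) du = -(2·u^2 + 2·u + 1)·e^(-2·u)/4 + C, the region integral is 1/4 - 377·e^(-22/5)/100 and the full one is 1/4.
This evaluates to P = 0.8149.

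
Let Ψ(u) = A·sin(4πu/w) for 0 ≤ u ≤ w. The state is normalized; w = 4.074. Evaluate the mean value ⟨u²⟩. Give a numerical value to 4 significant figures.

The expectation value is the |Ψ|²-weighted average of u^2: ∫ u^2|Ψ|² du.
With ∫₀^w sin²(nπu/w) du = w/2, evaluating both integrals, ⟨u²⟩ = -w^2/(32·π^2) + w^2/3.
Putting w = 4.074 gives 5.4799.

⟨u^2⟩ ≈ 5.480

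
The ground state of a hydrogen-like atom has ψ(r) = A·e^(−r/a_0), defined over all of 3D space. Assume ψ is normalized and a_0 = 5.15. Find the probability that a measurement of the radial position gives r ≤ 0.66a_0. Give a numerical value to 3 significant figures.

With dV = 4πr²dr, the probability is ∫|ψ|² dV over r ≤ 0.66a_0.
Normalization gives A² = 1/(π·a_0^3).
In terms of u = r/a_0 (A², 4π and the length scale all cancel between numerator and denominator), P = [∫_{0}^{0.66} u^2·e^(-2·u) du] / [∫_{0}^{∞} u^2·e^(-2·u) du].
Using ∫ u^2·e^(-2·u) du = -(2·u^2 + 2·u + 1)·e^(-2·u)/4, the numerator is 1/4 - 3989·e^(-33/25)/5000 and the denominator is 1/4.
The region integral divided by the full integral gives P = 0.1475.

P ≈ 0.148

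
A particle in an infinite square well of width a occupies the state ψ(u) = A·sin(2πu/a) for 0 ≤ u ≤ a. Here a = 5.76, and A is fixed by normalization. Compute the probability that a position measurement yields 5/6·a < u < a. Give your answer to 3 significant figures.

|ψ|² is the probability density, so P = ∫_{5/6·a}^{a} |ψ|² du.
The normalization integral ∫|ψ|²du over the whole domain equals a/2·A², and A² cancels in the ratio.
Substituting t = u/a, A² and the length scale cancel in the ratio: P = ∫_{5/6}^{1} sin(2·π·t)^2 dt / ∫_{0}^{1} sin(2·π·t)^2 dt.
An antiderivative of sin(2·π·t)^2 is t/2 - sin(4·π·t)/(8·π); evaluating from 5/6 to 1 gives -√(3)/(16·π) + 1/12, while the full integral is 1/2.
The result is P = (-√(3)/8 + π/6)/π.

P ≈ 0.0978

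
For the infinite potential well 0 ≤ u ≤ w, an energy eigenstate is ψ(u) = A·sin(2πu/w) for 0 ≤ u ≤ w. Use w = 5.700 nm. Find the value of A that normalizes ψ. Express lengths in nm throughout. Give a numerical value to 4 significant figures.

The normalization condition is ∫|ψ|² du = 1 from 0 to w.
With ψ = A·sin(2πu/w), the integral evaluates to A²·[w/2].
Plugging in w = 5.700 yields A = 0.59235.

A ≈ 0.5923 nm^(-1/2)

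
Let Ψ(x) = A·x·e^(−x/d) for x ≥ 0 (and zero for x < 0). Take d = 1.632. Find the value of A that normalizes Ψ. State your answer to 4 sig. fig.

A ≈ 0.9593

The normalization condition is ∫|Ψ|² dx = 1 from 0 to ∞.
With Ψ = A·x·e^(−x/d), the integral evaluates to A²·[d^3/4].
So A² = (d^3/4)^(−1).
With d = 1.632: A² = 0.92024 and A = 0.95929.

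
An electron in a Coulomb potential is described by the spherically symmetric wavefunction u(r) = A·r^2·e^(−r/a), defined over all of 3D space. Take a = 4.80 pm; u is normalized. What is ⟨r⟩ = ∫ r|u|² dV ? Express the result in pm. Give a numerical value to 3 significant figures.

⟨r⟩ ≈ 16.8 pm

⟨r⟩ = ∫ r |u|² 4πr² dr over the full domain.
Using ∫₀^∞ rⁿ e^(−αr) dr = n!/αⁿ⁺¹, since the A² factors cancel between numerator and denominator, ⟨r⟩ = 7·a/2.
Putting a = 4.80 gives 16.80.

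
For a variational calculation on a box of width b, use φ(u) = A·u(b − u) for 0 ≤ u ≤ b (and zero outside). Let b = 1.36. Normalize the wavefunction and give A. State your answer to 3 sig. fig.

Normalization requires ∫|φ|² du = 1, integrated from 0 to b.
With φ = A·u(b − u), the integral evaluates to A²·[b^5/30].
Hence A² = 1/[b^5/30].
Plugging in b = 1.36 yields A = 2.539.

A ≈ 2.54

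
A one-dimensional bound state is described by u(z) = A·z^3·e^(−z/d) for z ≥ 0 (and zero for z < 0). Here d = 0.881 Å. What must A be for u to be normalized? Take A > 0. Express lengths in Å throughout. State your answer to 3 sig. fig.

Normalization requires ∫|u|² dz = 1, integrated from 0 to ∞.
The integral (without the A² prefactor) comes out to 45·d^7/8.
Hence A² = 1/[45·d^7/8].
With d = 0.881: A² = 0.4316 and A = 0.6569.

A ≈ 0.657 Å^(-7/2)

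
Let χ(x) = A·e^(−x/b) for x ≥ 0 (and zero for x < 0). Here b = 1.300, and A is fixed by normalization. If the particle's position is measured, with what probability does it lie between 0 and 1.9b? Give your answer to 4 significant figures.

P ≈ 0.9776

P = ∫_{0}^{1.9b} |χ(x)|² dx.
The normalization integral ∫|χ|²dx over the whole domain equals b/2·A², and A² cancels in the ratio.
Substituting u = x/b, A² and the length scale cancel in the ratio: P = ∫_{0}^{1.9} e^(-2·u) du / ∫_{0}^{∞} e^(-2·u) du.
With ∫ e^(-2·u) du = -e^(-2·u)/2 + C, the region integral is 1/2 - e^(-19/5)/2 and the full one is 1/2.
Taking the ratio, P = 0.97763.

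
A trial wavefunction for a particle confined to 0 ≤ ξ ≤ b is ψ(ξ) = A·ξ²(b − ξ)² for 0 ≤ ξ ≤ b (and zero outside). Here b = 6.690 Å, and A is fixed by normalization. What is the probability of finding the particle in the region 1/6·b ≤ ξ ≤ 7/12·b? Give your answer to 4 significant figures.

P ≈ 0.6887

|ψ|² is the probability density, so P = ∫_{1/6·b}^{7/12·b} |ψ|² dξ.
Since A² = 1/(b^9/630), this is the region integral divided by the full normalization integral.
Let u = ξ/b; then A² and the length scale cancel, so P = ∫_{1/6}^{7/12} u^4·(1 - u)^4 du ÷ ∫_{0}^{1} u^4·(1 - u)^4 du.
With ∫ u^4·(1 - u)^4 du = u^5·(70·u^4 - 315·u^3 + 540·u^2 - 420·u + 126)/630 + C, the region integral is ≈ 0.00109321 and the full one is 1/630.
Evaluating gives P = 0.68872.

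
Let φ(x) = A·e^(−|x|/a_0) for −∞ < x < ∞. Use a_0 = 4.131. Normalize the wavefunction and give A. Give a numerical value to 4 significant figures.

The normalization condition is ∫|φ|² dx = 1 from −∞ to ∞.
The integral (without the A² prefactor) comes out to a_0.
Setting this equal to 1 gives A² = 1/(a_0).
Plugging in a_0 = 4.131 yields A = 0.49201.

A ≈ 0.4920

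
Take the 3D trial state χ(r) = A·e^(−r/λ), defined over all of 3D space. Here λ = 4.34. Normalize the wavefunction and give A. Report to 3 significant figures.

A ≈ 0.0624

The normalization condition is ∫|χ|² 4πr² dr = 1 from 0 to ∞.
In 3D with spherical symmetry the volume element is 4πr² dr.
Recall ∫₀^∞ r^m e^(−r/β) dr = m!·β^(m+1), the integral (without the A² prefactor) comes out to π·λ^3.
Hence A² = 1/[π·λ^3].
With λ = 4.34: A² = 0.003894 and A = 0.06240.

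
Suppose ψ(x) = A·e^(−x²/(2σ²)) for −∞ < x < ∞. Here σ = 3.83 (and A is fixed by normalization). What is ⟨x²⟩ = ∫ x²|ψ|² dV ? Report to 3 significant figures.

⟨x^2⟩ ≈ 7.33

The expectation value is the |ψ|²-weighted average of x^2: ∫ x^2|ψ|² dx.
Since the A² factors cancel between numerator and denominator, ⟨x²⟩ = σ^2/2.
Putting σ = 3.83 gives 7.334.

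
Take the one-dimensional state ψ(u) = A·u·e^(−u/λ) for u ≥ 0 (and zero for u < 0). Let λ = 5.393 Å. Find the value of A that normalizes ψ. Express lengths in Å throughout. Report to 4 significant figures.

A ≈ 0.1597 Å^(-3/2)

Require ∫ |ψ|² du = 1 over the whole domain.
With ψ = A·u·e^(−u/λ), the integral evaluates to A²·[λ^3/4].
So A² = (λ^3/4)^(−1).
Substituting λ = 5.393 gives A² = 0.025502, so A = 0.15969.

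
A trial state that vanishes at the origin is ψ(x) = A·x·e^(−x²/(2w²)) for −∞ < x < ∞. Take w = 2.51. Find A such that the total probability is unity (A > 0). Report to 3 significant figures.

Require ∫ |ψ|² dx = 1 over the whole domain.
With ∫_{−∞}^{∞} x^(2m) e^(−αx²) dx = (2m−1)!!·√π / (2^m α^(m+1/2)), ∫|ψ|² dx = A²·(√(π)·w^3/2).
Setting this equal to 1 gives A² = 1/(√(π)·w^3/2).
Plugging in w = 2.51 yields A = 0.2671.

A ≈ 0.267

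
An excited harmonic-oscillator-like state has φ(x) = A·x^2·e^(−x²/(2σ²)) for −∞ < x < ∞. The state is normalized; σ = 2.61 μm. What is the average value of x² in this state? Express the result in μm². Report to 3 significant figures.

⟨x^2⟩ ≈ 17.0 μm^2

The expectation value is the |φ|²-weighted average of x^2: ∫ x^2|φ|² dx.
Differentiating ∫e^(−αx²) dx = √(π/α) under α to get the higher moments, since the A² factors cancel between numerator and denominator, ⟨x²⟩ = 5·σ^2/2.
Putting σ = 2.61 gives 17.03.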